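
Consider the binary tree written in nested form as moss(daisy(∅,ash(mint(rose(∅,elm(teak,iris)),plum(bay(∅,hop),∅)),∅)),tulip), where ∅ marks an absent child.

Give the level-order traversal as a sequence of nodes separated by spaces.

Level-order visits nodes level by level from the root, left to right within each level.
Level 0: moss
Level 1: daisy, tulip
Level 2: ash
Level 3: mint
Level 4: rose, plum
Level 5: elm, bay
Level 6: teak, iris, hop

moss daisy tulip ash mint rose plum elm bay teak iris hop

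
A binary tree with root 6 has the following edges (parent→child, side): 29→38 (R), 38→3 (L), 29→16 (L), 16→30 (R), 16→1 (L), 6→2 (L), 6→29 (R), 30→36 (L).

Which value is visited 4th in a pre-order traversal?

16

Pre-order visits the node, then its left subtree, then its right subtree.
Visit 6.
At 6: go left to 2.
  2 is a leaf — visit 2.
At 6: go right to 29.
  Visit 29.
  At 29: go left to 16.
    Visit 16.
    At 16: go left to 1.
      1 is a leaf — visit 1.
    At 16: go right to 30.
      Visit 30.
      At 30: go left to 36.
        36 is a leaf — visit 36.
      At 30: no right child.
  At 29: go right to 38.
    Visit 38.
    At 38: go left to 3.
      3 is a leaf — visit 3.
    At 38: no right child.
Full pre-order sequence: 6, 2, 29, 16, 1, 30, 36, 38, 3.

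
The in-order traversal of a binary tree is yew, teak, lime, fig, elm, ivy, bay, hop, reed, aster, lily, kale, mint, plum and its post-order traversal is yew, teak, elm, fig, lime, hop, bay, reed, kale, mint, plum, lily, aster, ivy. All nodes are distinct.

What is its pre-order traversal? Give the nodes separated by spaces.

The last element of post-order is the root; it splits in-order into left and right subtrees.
Root ivy: left subtree has 5 nodes {yew, teak, lime, fig, elm}, right has 8 {bay, hop, reed, aster, lily, kale, mint, plum}.
  Root lime: left subtree has 2 nodes {yew, teak}, right has 2 {fig, elm}.
    Root teak: left subtree has 1 node {yew}, right has 0 { }.
    Root fig: left subtree has 0 nodes { }, right has 1 {elm}.
  Root aster: left subtree has 3 nodes {bay, hop, reed}, right has 4 {lily, kale, mint, plum}.
    Root reed: left subtree has 2 nodes {bay, hop}, right has 0 { }.
      Root bay: left subtree has 0 nodes { }, right has 1 {hop}.
    Root lily: left subtree has 0 nodes { }, right has 3 {kale, mint, plum}.
      Root plum: left subtree has 2 nodes {kale, mint}, right has 0 { }.
        Root mint: left subtree has 1 node {kale}, right has 0 { }.

ivy lime teak yew fig elm aster reed bay hop lily plum mint kale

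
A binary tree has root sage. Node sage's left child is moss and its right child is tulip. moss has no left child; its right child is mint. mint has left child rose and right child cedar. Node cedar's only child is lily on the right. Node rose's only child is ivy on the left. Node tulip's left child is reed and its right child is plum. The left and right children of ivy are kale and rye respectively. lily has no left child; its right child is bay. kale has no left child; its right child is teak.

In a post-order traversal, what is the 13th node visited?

Post-order visits the left subtree, then the right subtree, then the node.
At sage: go left to moss.
  At moss: no left child.
  At moss: go right to mint.
    At mint: go left to rose.
      At rose: go left to ivy.
        At ivy: go left to kale.
          At kale: no left child.
          At kale: go right to teak.
            teak is a leaf — visit teak.
          Visit kale.
        At ivy: go right to rye.
          rye is a leaf — visit rye.
        Visit ivy.
      At rose: no right child.
      Visit rose.
    At mint: go right to cedar.
      At cedar: no left child.
      At cedar: go right to lily.
        At lily: no left child.
        At lily: go right to bay.
          bay is a leaf — visit bay.
        Visit lily.
      Visit cedar.
    Visit mint.
  Visit moss.
At sage: go right to tulip.
  At tulip: go left to reed.
    reed is a leaf — visit reed.
  At tulip: go right to plum.
    plum is a leaf — visit plum.
  Visit tulip.
Visit sage.
Full post-order sequence: teak, kale, rye, ivy, rose, bay, lily, cedar, mint, moss, reed, plum, tulip, sage.

tulip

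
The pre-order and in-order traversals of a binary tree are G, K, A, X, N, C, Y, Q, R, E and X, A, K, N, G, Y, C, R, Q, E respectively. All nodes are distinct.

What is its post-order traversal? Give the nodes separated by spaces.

X A N K Y R E Q C G

The first element of pre-order is the root; it splits in-order into left and right subtrees.
Root G: left subtree has 4 nodes {X, A, K, N}, right has 5 {Y, C, R, Q, E}.
  Root K: left subtree has 2 nodes {X, A}, right has 1 {N}.
    Root A: left subtree has 1 node {X}, right has 0 { }.
  Root C: left subtree has 1 node {Y}, right has 3 {R, Q, E}.
    Root Q: left subtree has 1 node {R}, right has 1 {E}.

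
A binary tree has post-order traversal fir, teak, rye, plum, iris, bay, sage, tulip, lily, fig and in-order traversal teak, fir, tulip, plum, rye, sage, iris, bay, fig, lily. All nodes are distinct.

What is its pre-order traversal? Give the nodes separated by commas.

The last element of post-order is the root; it splits in-order into left and right subtrees.
Root fig: left subtree has 8 nodes {teak, fir, tulip, plum, rye, sage, iris, bay}, right has 1 {lily}.
  Root tulip: left subtree has 2 nodes {teak, fir}, right has 5 {plum, rye, sage, iris, bay}.
    Root teak: left subtree has 0 nodes { }, right has 1 {fir}.
    Root sage: left subtree has 2 nodes {plum, rye}, right has 2 {iris, bay}.
      Root plum: left subtree has 0 nodes { }, right has 1 {rye}.
      Root bay: left subtree has 1 node {iris}, right has 0 { }.

fig, tulip, teak, fir, sage, plum, rye, bay, iris, lily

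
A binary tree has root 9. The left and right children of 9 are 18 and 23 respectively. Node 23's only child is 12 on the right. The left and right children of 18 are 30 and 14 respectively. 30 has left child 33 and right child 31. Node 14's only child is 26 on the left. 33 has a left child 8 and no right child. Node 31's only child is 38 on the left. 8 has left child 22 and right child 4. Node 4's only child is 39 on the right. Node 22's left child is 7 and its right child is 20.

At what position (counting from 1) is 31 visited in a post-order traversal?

9

Post-order visits the left subtree, then the right subtree, then the node.
At 9: go left to 18.
  At 18: go left to 30.
    At 30: go left to 33.
      At 33: go left to 8.
        At 8: go left to 22.
          At 22: go left to 7.
            7 is a leaf — visit 7.
          At 22: go right to 20.
            20 is a leaf — visit 20.
          Visit 22.
        At 8: go right to 4.
          At 4: no left child.
          At 4: go right to 39.
            39 is a leaf — visit 39.
          Visit 4.
        Visit 8.
      At 33: no right child.
      Visit 33.
    At 30: go right to 31.
      At 31: go left to 38.
        38 is a leaf — visit 38.
      At 31: no right child.
      Visit 31.
    Visit 30.
  At 18: go right to 14.
    At 14: go left to 26.
      26 is a leaf — visit 26.
    At 14: no right child.
    Visit 14.
  Visit 18.
At 9: go right to 23.
  At 23: no left child.
  At 23: go right to 12.
    12 is a leaf — visit 12.
  Visit 23.
Visit 9.
Full post-order sequence: 7, 20, 22, 39, 4, 8, 33, 38, 31, 30, 26, 14, 18, 12, 23, 9.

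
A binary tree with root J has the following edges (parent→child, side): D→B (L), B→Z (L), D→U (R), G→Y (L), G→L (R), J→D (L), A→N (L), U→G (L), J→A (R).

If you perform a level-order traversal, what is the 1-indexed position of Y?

9

Level-order visits nodes level by level from the root, left to right within each level.
Level 0: J
Level 1: D, A
Level 2: B, U, N
Level 3: Z, G
Level 4: Y, L
Full level-order sequence: J, D, A, B, U, N, Z, G, Y, L.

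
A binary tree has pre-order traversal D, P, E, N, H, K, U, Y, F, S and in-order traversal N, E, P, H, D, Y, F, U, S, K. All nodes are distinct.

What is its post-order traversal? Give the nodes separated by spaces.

N E H P F Y S U K D

The first element of pre-order is the root; it splits in-order into left and right subtrees.
Root D: left subtree has 4 nodes {N, E, P, H}, right has 5 {Y, F, U, S, K}.
  Root P: left subtree has 2 nodes {N, E}, right has 1 {H}.
    Root E: left subtree has 1 node {N}, right has 0 { }.
  Root K: left subtree has 4 nodes {Y, F, U, S}, right has 0 { }.
    Root U: left subtree has 2 nodes {Y, F}, right has 1 {S}.
      Root Y: left subtree has 0 nodes { }, right has 1 {F}.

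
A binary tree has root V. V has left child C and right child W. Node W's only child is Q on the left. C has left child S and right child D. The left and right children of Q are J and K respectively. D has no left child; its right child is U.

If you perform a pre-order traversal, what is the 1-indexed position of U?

Pre-order visits the node, then its left subtree, then its right subtree.
Visit V.
At V: go left to C.
  Visit C.
  At C: go left to S.
    S is a leaf — visit S.
  At C: go right to D.
    Visit D.
    At D: no left child.
    At D: go right to U.
      U is a leaf — visit U.
At V: go right to W.
  Visit W.
  At W: go left to Q.
    Visit Q.
    At Q: go left to J.
      J is a leaf — visit J.
    At Q: go right to K.
      K is a leaf — visit K.
  At W: no right child.
Full pre-order sequence: V, C, S, D, U, W, Q, J, K.

5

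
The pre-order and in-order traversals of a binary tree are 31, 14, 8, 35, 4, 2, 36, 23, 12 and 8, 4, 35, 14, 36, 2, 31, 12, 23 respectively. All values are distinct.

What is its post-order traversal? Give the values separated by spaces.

4 35 8 36 2 14 12 23 31

The first element of pre-order is the root; it splits in-order into left and right subtrees.
Root 31: left subtree has 6 nodes {8, 4, 35, 14, 36, 2}, right has 2 {12, 23}.
  Root 14: left subtree has 3 nodes {8, 4, 35}, right has 2 {36, 2}.
    Root 8: left subtree has 0 nodes { }, right has 2 {4, 35}.
      Root 35: left subtree has 1 node {4}, right has 0 { }.
    Root 2: left subtree has 1 node {36}, right has 0 { }.
  Root 23: left subtree has 1 node {12}, right has 0 { }.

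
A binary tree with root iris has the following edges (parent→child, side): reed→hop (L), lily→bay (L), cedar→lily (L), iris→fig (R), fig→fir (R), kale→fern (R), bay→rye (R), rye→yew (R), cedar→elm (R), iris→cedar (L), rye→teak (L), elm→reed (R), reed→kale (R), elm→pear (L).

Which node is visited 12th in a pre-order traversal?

kale

Pre-order visits the node, then its left subtree, then its right subtree.
Visit iris.
At iris: go left to cedar.
  Visit cedar.
  At cedar: go left to lily.
    Visit lily.
    At lily: go left to bay.
      Visit bay.
      At bay: no left child.
      At bay: go right to rye.
        Visit rye.
        At rye: go left to teak.
          teak is a leaf — visit teak.
        At rye: go right to yew.
          yew is a leaf — visit yew.
    At lily: no right child.
  At cedar: go right to elm.
    Visit elm.
    At elm: go left to pear.
      pear is a leaf — visit pear.
    At elm: go right to reed.
      Visit reed.
      At reed: go left to hop.
        hop is a leaf — visit hop.
      At reed: go right to kale.
        Visit kale.
        At kale: no left child.
        At kale: go right to fern.
          fern is a leaf — visit fern.
At iris: go right to fig.
  Visit fig.
  At fig: no left child.
  At fig: go right to fir.
    fir is a leaf — visit fir.
Full pre-order sequence: iris, cedar, lily, bay, rye, teak, yew, elm, pear, reed, hop, kale, fern, fig, fir.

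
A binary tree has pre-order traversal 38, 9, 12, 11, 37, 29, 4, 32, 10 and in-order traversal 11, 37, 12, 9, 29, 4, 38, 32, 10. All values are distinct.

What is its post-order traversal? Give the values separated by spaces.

The first element of pre-order is the root; it splits in-order into left and right subtrees.
Root 38: left subtree has 6 nodes {11, 37, 12, 9, 29, 4}, right has 2 {32, 10}.
  Root 9: left subtree has 3 nodes {11, 37, 12}, right has 2 {29, 4}.
    Root 12: left subtree has 2 nodes {11, 37}, right has 0 { }.
      Root 11: left subtree has 0 nodes { }, right has 1 {37}.
    Root 29: left subtree has 0 nodes { }, right has 1 {4}.
  Root 32: left subtree has 0 nodes { }, right has 1 {10}.

37 11 12 4 29 9 10 32 38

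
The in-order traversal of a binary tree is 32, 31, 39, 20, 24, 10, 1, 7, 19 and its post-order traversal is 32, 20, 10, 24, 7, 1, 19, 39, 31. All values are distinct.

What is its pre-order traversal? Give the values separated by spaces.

The last element of post-order is the root; it splits in-order into left and right subtrees.
Root 31: left subtree has 1 node {32}, right has 7 {39, 20, 24, 10, 1, 7, 19}.
  Root 39: left subtree has 0 nodes { }, right has 6 {20, 24, 10, 1, 7, 19}.
    Root 19: left subtree has 5 nodes {20, 24, 10, 1, 7}, right has 0 { }.
      Root 1: left subtree has 3 nodes {20, 24, 10}, right has 1 {7}.
        Root 24: left subtree has 1 node {20}, right has 1 {10}.

31 32 39 19 1 24 20 10 7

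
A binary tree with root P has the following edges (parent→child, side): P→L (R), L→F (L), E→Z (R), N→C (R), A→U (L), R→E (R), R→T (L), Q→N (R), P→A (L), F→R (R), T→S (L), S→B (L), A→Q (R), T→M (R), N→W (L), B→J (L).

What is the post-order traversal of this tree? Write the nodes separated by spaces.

Post-order visits the left subtree, then the right subtree, then the node.
At P: go left to A.
  At A: go left to U.
    U is a leaf — visit U.
  At A: go right to Q.
    At Q: no left child.
    At Q: go right to N.
      At N: go left to W.
        W is a leaf — visit W.
      At N: go right to C.
        C is a leaf — visit C.
      Visit N.
    Visit Q.
  Visit A.
At P: go right to L.
  At L: go left to F.
    At F: no left child.
    At F: go right to R.
      At R: go left to T.
        At T: go left to S.
          At S: go left to B.
            At B: go left to J.
              J is a leaf — visit J.
            At B: no right child.
            Visit B.
          At S: no right child.
          Visit S.
        At T: go right to M.
          M is a leaf — visit M.
        Visit T.
      At R: go right to E.
        At E: no left child.
        At E: go right to Z.
          Z is a leaf — visit Z.
        Visit E.
      Visit R.
    Visit F.
  At L: no right child.
  Visit L.
Visit P.

U W C N Q A J B S M T Z E R F L P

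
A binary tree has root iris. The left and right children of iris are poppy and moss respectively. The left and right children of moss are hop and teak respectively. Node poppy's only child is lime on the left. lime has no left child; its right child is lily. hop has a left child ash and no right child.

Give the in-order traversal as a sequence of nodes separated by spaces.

lime lily poppy iris ash hop moss teak

In-order visits the left subtree, then the node, then the right subtree.
At iris: go left to poppy.
  At poppy: go left to lime.
    At lime: no left child.
    Visit lime.
    At lime: go right to lily.
      lily is a leaf — visit lily.
  Visit poppy.
  At poppy: no right child.
Visit iris.
At iris: go right to moss.
  At moss: go left to hop.
    At hop: go left to ash.
      ash is a leaf — visit ash.
    Visit hop.
    At hop: no right child.
  Visit moss.
  At moss: go right to teak.
    teak is a leaf — visit teak.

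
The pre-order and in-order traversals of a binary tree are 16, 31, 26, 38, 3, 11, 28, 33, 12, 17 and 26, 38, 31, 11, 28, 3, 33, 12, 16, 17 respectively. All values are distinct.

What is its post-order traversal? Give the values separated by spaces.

The first element of pre-order is the root; it splits in-order into left and right subtrees.
Root 16: left subtree has 8 nodes {26, 38, 31, 11, 28, 3, 33, 12}, right has 1 {17}.
  Root 31: left subtree has 2 nodes {26, 38}, right has 5 {11, 28, 3, 33, 12}.
    Root 26: left subtree has 0 nodes { }, right has 1 {38}.
    Root 3: left subtree has 2 nodes {11, 28}, right has 2 {33, 12}.
      Root 11: left subtree has 0 nodes { }, right has 1 {28}.
      Root 33: left subtree has 0 nodes { }, right has 1 {12}.

38 26 28 11 12 33 3 31 17 16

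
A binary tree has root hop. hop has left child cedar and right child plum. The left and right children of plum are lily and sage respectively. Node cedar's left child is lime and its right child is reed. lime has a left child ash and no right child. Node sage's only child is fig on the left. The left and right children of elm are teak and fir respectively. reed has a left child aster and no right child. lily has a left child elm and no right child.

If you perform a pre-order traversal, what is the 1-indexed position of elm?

Pre-order visits the node, then its left subtree, then its right subtree.
Visit hop.
At hop: go left to cedar.
  Visit cedar.
  At cedar: go left to lime.
    Visit lime.
    At lime: go left to ash.
      ash is a leaf — visit ash.
    At lime: no right child.
  At cedar: go right to reed.
    Visit reed.
    At reed: go left to aster.
      aster is a leaf — visit aster.
    At reed: no right child.
At hop: go right to plum.
  Visit plum.
  At plum: go left to lily.
    Visit lily.
    At lily: go left to elm.
      Visit elm.
      At elm: go left to teak.
        teak is a leaf — visit teak.
      At elm: go right to fir.
        fir is a leaf — visit fir.
    At lily: no right child.
  At plum: go right to sage.
    Visit sage.
    At sage: go left to fig.
      fig is a leaf — visit fig.
    At sage: no right child.
Full pre-order sequence: hop, cedar, lime, ash, reed, aster, plum, lily, elm, teak, fir, sage, fig.

9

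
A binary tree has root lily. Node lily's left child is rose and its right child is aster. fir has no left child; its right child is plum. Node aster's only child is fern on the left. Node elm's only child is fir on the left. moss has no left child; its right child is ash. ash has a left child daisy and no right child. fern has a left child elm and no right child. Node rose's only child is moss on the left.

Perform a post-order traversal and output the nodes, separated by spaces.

daisy ash moss rose plum fir elm fern aster lily

Post-order visits the left subtree, then the right subtree, then the node.
At lily: go left to rose.
  At rose: go left to moss.
    At moss: no left child.
    At moss: go right to ash.
      At ash: go left to daisy.
        daisy is a leaf — visit daisy.
      At ash: no right child.
      Visit ash.
    Visit moss.
  At rose: no right child.
  Visit rose.
At lily: go right to aster.
  At aster: go left to fern.
    At fern: go left to elm.
      At elm: go left to fir.
        At fir: no left child.
        At fir: go right to plum.
          plum is a leaf — visit plum.
        Visit fir.
      At elm: no right child.
      Visit elm.
    At fern: no right child.
    Visit fern.
  At aster: no right child.
  Visit aster.
Visit lily.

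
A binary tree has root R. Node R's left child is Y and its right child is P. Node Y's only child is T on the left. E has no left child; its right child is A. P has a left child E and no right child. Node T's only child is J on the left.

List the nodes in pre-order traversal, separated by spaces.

R Y T J P E A

Pre-order visits the node, then its left subtree, then its right subtree.
Visit R.
At R: go left to Y.
  Visit Y.
  At Y: go left to T.
    Visit T.
    At T: go left to J.
      J is a leaf — visit J.
    At T: no right child.
  At Y: no right child.
At R: go right to P.
  Visit P.
  At P: go left to E.
    Visit E.
    At E: no left child.
    At E: go right to A.
      A is a leaf — visit A.
  At P: no right child.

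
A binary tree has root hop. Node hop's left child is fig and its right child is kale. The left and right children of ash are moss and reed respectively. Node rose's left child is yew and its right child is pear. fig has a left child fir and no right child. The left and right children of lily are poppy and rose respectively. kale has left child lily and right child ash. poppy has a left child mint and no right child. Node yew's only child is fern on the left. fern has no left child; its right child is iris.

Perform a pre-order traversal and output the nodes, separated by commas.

Pre-order visits the node, then its left subtree, then its right subtree.
Visit hop.
At hop: go left to fig.
  Visit fig.
  At fig: go left to fir.
    fir is a leaf — visit fir.
  At fig: no right child.
At hop: go right to kale.
  Visit kale.
  At kale: go left to lily.
    Visit lily.
    At lily: go left to poppy.
      Visit poppy.
      At poppy: go left to mint.
        mint is a leaf — visit mint.
      At poppy: no right child.
    At lily: go right to rose.
      Visit rose.
      At rose: go left to yew.
        Visit yew.
        At yew: go left to fern.
          Visit fern.
          At fern: no left child.
          At fern: go right to iris.
            iris is a leaf — visit iris.
        At yew: no right child.
      At rose: go right to pear.
        pear is a leaf — visit pear.
  At kale: go right to ash.
    Visit ash.
    At ash: go left to moss.
      moss is a leaf — visit moss.
    At ash: go right to reed.
      reed is a leaf — visit reed.

hop, fig, fir, kale, lily, poppy, mint, rose, yew, fern, iris, pear, ash, moss, reed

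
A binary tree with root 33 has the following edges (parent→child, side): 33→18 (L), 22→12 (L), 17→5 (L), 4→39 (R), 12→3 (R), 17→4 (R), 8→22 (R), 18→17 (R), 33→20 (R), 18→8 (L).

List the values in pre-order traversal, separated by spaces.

33 18 8 22 12 3 17 5 4 39 20

Pre-order visits the node, then its left subtree, then its right subtree.
Visit 33.
At 33: go left to 18.
  Visit 18.
  At 18: go left to 8.
    Visit 8.
    At 8: no left child.
    At 8: go right to 22.
      Visit 22.
      At 22: go left to 12.
        Visit 12.
        At 12: no left child.
        At 12: go right to 3.
          3 is a leaf — visit 3.
      At 22: no right child.
  At 18: go right to 17.
    Visit 17.
    At 17: go left to 5.
      5 is a leaf — visit 5.
    At 17: go right to 4.
      Visit 4.
      At 4: no left child.
      At 4: go right to 39.
        39 is a leaf — visit 39.
At 33: go right to 20.
  20 is a leaf — visit 20.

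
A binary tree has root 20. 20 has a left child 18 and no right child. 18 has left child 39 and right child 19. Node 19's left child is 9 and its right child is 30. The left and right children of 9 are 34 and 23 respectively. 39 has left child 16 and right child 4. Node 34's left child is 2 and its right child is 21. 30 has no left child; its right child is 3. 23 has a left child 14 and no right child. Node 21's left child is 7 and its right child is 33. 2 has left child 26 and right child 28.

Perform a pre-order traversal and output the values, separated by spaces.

Pre-order visits the node, then its left subtree, then its right subtree.
Visit 20.
At 20: go left to 18.
  Visit 18.
  At 18: go left to 39.
    Visit 39.
    At 39: go left to 16.
      16 is a leaf — visit 16.
    At 39: go right to 4.
      4 is a leaf — visit 4.
  At 18: go right to 19.
    Visit 19.
    At 19: go left to 9.
      Visit 9.
      At 9: go left to 34.
        Visit 34.
        At 34: go left to 2.
          Visit 2.
          At 2: go left to 26.
            26 is a leaf — visit 26.
          At 2: go right to 28.
            28 is a leaf — visit 28.
        At 34: go right to 21.
          Visit 21.
          At 21: go left to 7.
            7 is a leaf — visit 7.
          At 21: go right to 33.
            33 is a leaf — visit 33.
      At 9: go right to 23.
        Visit 23.
        At 23: go left to 14.
          14 is a leaf — visit 14.
        At 23: no right child.
    At 19: go right to 30.
      Visit 30.
      At 30: no left child.
      At 30: go right to 3.
        3 is a leaf — visit 3.
At 20: no right child.

20 18 39 16 4 19 9 34 2 26 28 21 7 33 23 14 30 3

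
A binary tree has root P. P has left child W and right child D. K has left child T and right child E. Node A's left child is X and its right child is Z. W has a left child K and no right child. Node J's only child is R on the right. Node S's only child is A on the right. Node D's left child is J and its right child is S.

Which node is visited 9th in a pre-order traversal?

Pre-order visits the node, then its left subtree, then its right subtree.
Visit P.
At P: go left to W.
  Visit W.
  At W: go left to K.
    Visit K.
    At K: go left to T.
      T is a leaf — visit T.
    At K: go right to E.
      E is a leaf — visit E.
  At W: no right child.
At P: go right to D.
  Visit D.
  At D: go left to J.
    Visit J.
    At J: no left child.
    At J: go right to R.
      R is a leaf — visit R.
  At D: go right to S.
    Visit S.
    At S: no left child.
    At S: go right to A.
      Visit A.
      At A: go left to X.
        X is a leaf — visit X.
      At A: go right to Z.
        Z is a leaf — visit Z.
Full pre-order sequence: P, W, K, T, E, D, J, R, S, A, X, Z.

S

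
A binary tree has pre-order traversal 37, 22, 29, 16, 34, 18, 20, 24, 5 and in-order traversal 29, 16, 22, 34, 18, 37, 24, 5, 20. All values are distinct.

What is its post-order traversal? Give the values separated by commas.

16, 29, 18, 34, 22, 5, 24, 20, 37

The first element of pre-order is the root; it splits in-order into left and right subtrees.
Root 37: left subtree has 5 nodes {29, 16, 22, 34, 18}, right has 3 {24, 5, 20}.
  Root 22: left subtree has 2 nodes {29, 16}, right has 2 {34, 18}.
    Root 29: left subtree has 0 nodes { }, right has 1 {16}.
    Root 34: left subtree has 0 nodes { }, right has 1 {18}.
  Root 20: left subtree has 2 nodes {24, 5}, right has 0 { }.
    Root 24: left subtree has 0 nodes { }, right has 1 {5}.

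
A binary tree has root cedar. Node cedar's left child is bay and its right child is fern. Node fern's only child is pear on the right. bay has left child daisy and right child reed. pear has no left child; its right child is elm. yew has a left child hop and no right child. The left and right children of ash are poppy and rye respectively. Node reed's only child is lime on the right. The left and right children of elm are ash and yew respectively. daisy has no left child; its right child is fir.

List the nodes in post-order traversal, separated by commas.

Post-order visits the left subtree, then the right subtree, then the node.
At cedar: go left to bay.
  At bay: go left to daisy.
    At daisy: no left child.
    At daisy: go right to fir.
      fir is a leaf — visit fir.
    Visit daisy.
  At bay: go right to reed.
    At reed: no left child.
    At reed: go right to lime.
      lime is a leaf — visit lime.
    Visit reed.
  Visit bay.
At cedar: go right to fern.
  At fern: no left child.
  At fern: go right to pear.
    At pear: no left child.
    At pear: go right to elm.
      At elm: go left to ash.
        At ash: go left to poppy.
          poppy is a leaf — visit poppy.
        At ash: go right to rye.
          rye is a leaf — visit rye.
        Visit ash.
      At elm: go right to yew.
        At yew: go left to hop.
          hop is a leaf — visit hop.
        At yew: no right child.
        Visit yew.
      Visit elm.
    Visit pear.
  Visit fern.
Visit cedar.

fir, daisy, lime, reed, bay, poppy, rye, ash, hop, yew, elm, pear, fern, cedar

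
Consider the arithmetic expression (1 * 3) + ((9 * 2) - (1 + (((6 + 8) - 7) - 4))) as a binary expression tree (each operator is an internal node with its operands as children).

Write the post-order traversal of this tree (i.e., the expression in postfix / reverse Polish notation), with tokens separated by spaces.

Post-order on an expression tree gives postfix notation: for each operator, emit left operand, right operand, then the operator.

1 3 * 9 2 * 1 6 8 + 7 - 4 - + - +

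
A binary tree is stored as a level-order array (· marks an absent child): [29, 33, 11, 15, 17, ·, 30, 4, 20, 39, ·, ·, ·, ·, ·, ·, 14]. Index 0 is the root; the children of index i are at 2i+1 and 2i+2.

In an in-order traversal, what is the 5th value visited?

33

In-order visits the left subtree, then the node, then the right subtree.
At 29: go left to 33.
  At 33: go left to 15.
    At 15: go left to 4.
      At 4: no left child.
      Visit 4.
      At 4: go right to 14.
        14 is a leaf — visit 14.
    Visit 15.
    At 15: go right to 20.
      20 is a leaf — visit 20.
  Visit 33.
  At 33: go right to 17.
    At 17: go left to 39.
      39 is a leaf — visit 39.
    Visit 17.
    At 17: no right child.
Visit 29.
At 29: go right to 11.
  At 11: no left child.
  Visit 11.
  At 11: go right to 30.
    30 is a leaf — visit 30.
Full in-order sequence: 4, 14, 15, 20, 33, 39, 17, 29, 11, 30.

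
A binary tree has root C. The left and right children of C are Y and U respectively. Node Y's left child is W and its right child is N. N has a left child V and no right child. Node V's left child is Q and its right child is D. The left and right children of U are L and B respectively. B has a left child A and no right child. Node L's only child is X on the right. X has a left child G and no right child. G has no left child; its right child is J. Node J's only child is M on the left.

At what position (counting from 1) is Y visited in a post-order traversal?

Post-order visits the left subtree, then the right subtree, then the node.
At C: go left to Y.
  At Y: go left to W.
    W is a leaf — visit W.
  At Y: go right to N.
    At N: go left to V.
      At V: go left to Q.
        Q is a leaf — visit Q.
      At V: go right to D.
        D is a leaf — visit D.
      Visit V.
    At N: no right child.
    Visit N.
  Visit Y.
At C: go right to U.
  At U: go left to L.
    At L: no left child.
    At L: go right to X.
      At X: go left to G.
        At G: no left child.
        At G: go right to J.
          At J: go left to M.
            M is a leaf — visit M.
          At J: no right child.
          Visit J.
        Visit G.
      At X: no right child.
      Visit X.
    Visit L.
  At U: go right to B.
    At B: go left to A.
      A is a leaf — visit A.
    At B: no right child.
    Visit B.
  Visit U.
Visit C.
Full post-order sequence: W, Q, D, V, N, Y, M, J, G, X, L, A, B, U, C.

6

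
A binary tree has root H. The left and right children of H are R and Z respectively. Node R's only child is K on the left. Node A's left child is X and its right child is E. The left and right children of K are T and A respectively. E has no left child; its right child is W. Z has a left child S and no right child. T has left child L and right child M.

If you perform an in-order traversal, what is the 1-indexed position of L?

In-order visits the left subtree, then the node, then the right subtree.
At H: go left to R.
  At R: go left to K.
    At K: go left to T.
      At T: go left to L.
        L is a leaf — visit L.
      Visit T.
      At T: go right to M.
        M is a leaf — visit M.
    Visit K.
    At K: go right to A.
      At A: go left to X.
        X is a leaf — visit X.
      Visit A.
      At A: go right to E.
        At E: no left child.
        Visit E.
        At E: go right to W.
          W is a leaf — visit W.
  Visit R.
  At R: no right child.
Visit H.
At H: go right to Z.
  At Z: go left to S.
    S is a leaf — visit S.
  Visit Z.
  At Z: no right child.
Full in-order sequence: L, T, M, K, X, A, E, W, R, H, S, Z.

1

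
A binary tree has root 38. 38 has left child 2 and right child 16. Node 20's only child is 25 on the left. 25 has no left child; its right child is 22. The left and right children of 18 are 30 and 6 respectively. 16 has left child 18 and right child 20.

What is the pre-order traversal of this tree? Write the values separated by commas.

38, 2, 16, 18, 30, 6, 20, 25, 22

Pre-order visits the node, then its left subtree, then its right subtree.
Visit 38.
At 38: go left to 2.
  2 is a leaf — visit 2.
At 38: go right to 16.
  Visit 16.
  At 16: go left to 18.
    Visit 18.
    At 18: go left to 30.
      30 is a leaf — visit 30.
    At 18: go right to 6.
      6 is a leaf — visit 6.
  At 16: go right to 20.
    Visit 20.
    At 20: go left to 25.
      Visit 25.
      At 25: no left child.
      At 25: go right to 22.
        22 is a leaf — visit 22.
    At 20: no right child.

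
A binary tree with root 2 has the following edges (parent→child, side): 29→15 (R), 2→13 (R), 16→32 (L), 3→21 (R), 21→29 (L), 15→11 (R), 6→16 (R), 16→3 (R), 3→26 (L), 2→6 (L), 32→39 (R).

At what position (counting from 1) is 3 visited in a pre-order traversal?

Pre-order visits the node, then its left subtree, then its right subtree.
Visit 2.
At 2: go left to 6.
  Visit 6.
  At 6: no left child.
  At 6: go right to 16.
    Visit 16.
    At 16: go left to 32.
      Visit 32.
      At 32: no left child.
      At 32: go right to 39.
        39 is a leaf — visit 39.
    At 16: go right to 3.
      Visit 3.
      At 3: go left to 26.
        26 is a leaf — visit 26.
      At 3: go right to 21.
        Visit 21.
        At 21: go left to 29.
          Visit 29.
          At 29: no left child.
          At 29: go right to 15.
            Visit 15.
            At 15: no left child.
            At 15: go right to 11.
              11 is a leaf — visit 11.
        At 21: no right child.
At 2: go right to 13.
  13 is a leaf — visit 13.
Full pre-order sequence: 2, 6, 16, 32, 39, 3, 26, 21, 29, 15, 11, 13.

6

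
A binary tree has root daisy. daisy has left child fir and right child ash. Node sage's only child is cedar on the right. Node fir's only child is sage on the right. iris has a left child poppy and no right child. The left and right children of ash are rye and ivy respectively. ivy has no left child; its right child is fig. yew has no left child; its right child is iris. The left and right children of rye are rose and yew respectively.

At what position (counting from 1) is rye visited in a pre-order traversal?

Pre-order visits the node, then its left subtree, then its right subtree.
Visit daisy.
At daisy: go left to fir.
  Visit fir.
  At fir: no left child.
  At fir: go right to sage.
    Visit sage.
    At sage: no left child.
    At sage: go right to cedar.
      cedar is a leaf — visit cedar.
At daisy: go right to ash.
  Visit ash.
  At ash: go left to rye.
    Visit rye.
    At rye: go left to rose.
      rose is a leaf — visit rose.
    At rye: go right to yew.
      Visit yew.
      At yew: no left child.
      At yew: go right to iris.
        Visit iris.
        At iris: go left to poppy.
          poppy is a leaf — visit poppy.
        At iris: no right child.
  At ash: go right to ivy.
    Visit ivy.
    At ivy: no left child.
    At ivy: go right to fig.
      fig is a leaf — visit fig.
Full pre-order sequence: daisy, fir, sage, cedar, ash, rye, rose, yew, iris, poppy, ivy, fig.

6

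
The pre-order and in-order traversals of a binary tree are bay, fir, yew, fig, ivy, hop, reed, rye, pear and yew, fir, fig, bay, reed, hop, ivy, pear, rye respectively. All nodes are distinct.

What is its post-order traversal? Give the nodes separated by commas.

The first element of pre-order is the root; it splits in-order into left and right subtrees.
Root bay: left subtree has 3 nodes {yew, fir, fig}, right has 5 {reed, hop, ivy, pear, rye}.
  Root fir: left subtree has 1 node {yew}, right has 1 {fig}.
  Root ivy: left subtree has 2 nodes {reed, hop}, right has 2 {pear, rye}.
    Root hop: left subtree has 1 node {reed}, right has 0 { }.
    Root rye: left subtree has 1 node {pear}, right has 0 { }.

yew, fig, fir, reed, hop, pear, rye, ivy, bay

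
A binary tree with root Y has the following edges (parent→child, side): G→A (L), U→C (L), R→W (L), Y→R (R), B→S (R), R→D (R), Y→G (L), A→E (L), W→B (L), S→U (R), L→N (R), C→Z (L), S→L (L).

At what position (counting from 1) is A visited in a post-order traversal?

2

Post-order visits the left subtree, then the right subtree, then the node.
At Y: go left to G.
  At G: go left to A.
    At A: go left to E.
      E is a leaf — visit E.
    At A: no right child.
    Visit A.
  At G: no right child.
  Visit G.
At Y: go right to R.
  At R: go left to W.
    At W: go left to B.
      At B: no left child.
      At B: go right to S.
        At S: go left to L.
          At L: no left child.
          At L: go right to N.
            N is a leaf — visit N.
          Visit L.
        At S: go right to U.
          At U: go left to C.
            At C: go left to Z.
              Z is a leaf — visit Z.
            At C: no right child.
            Visit C.
          At U: no right child.
          Visit U.
        Visit S.
      Visit B.
    At W: no right child.
    Visit W.
  At R: go right to D.
    D is a leaf — visit D.
  Visit R.
Visit Y.
Full post-order sequence: E, A, G, N, L, Z, C, U, S, B, W, D, R, Y.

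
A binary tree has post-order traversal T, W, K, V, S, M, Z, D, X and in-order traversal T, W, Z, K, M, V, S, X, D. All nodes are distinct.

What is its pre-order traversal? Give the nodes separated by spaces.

X Z W T M K S V D

The last element of post-order is the root; it splits in-order into left and right subtrees.
Root X: left subtree has 7 nodes {T, W, Z, K, M, V, S}, right has 1 {D}.
  Root Z: left subtree has 2 nodes {T, W}, right has 4 {K, M, V, S}.
    Root W: left subtree has 1 node {T}, right has 0 { }.
    Root M: left subtree has 1 node {K}, right has 2 {V, S}.
      Root S: left subtree has 1 node {V}, right has 0 { }.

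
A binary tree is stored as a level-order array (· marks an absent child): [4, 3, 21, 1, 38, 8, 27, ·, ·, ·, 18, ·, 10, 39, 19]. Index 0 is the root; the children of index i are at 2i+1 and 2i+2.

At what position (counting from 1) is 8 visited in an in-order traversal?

6

In-order visits the left subtree, then the node, then the right subtree.
At 4: go left to 3.
  At 3: go left to 1.
    1 is a leaf — visit 1.
  Visit 3.
  At 3: go right to 38.
    At 38: no left child.
    Visit 38.
    At 38: go right to 18.
      18 is a leaf — visit 18.
Visit 4.
At 4: go right to 21.
  At 21: go left to 8.
    At 8: no left child.
    Visit 8.
    At 8: go right to 10.
      10 is a leaf — visit 10.
  Visit 21.
  At 21: go right to 27.
    At 27: go left to 39.
      39 is a leaf — visit 39.
    Visit 27.
    At 27: go right to 19.
      19 is a leaf — visit 19.
Full in-order sequence: 1, 3, 38, 18, 4, 8, 10, 21, 39, 27, 19.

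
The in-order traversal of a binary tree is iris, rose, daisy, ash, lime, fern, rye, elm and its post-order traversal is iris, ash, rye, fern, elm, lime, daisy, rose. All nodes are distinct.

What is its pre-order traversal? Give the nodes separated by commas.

rose, iris, daisy, lime, ash, elm, fern, rye

The last element of post-order is the root; it splits in-order into left and right subtrees.
Root rose: left subtree has 1 node {iris}, right has 6 {daisy, ash, lime, fern, rye, elm}.
  Root daisy: left subtree has 0 nodes { }, right has 5 {ash, lime, fern, rye, elm}.
    Root lime: left subtree has 1 node {ash}, right has 3 {fern, rye, elm}.
      Root elm: left subtree has 2 nodes {fern, rye}, right has 0 { }.
        Root fern: left subtree has 0 nodes { }, right has 1 {rye}.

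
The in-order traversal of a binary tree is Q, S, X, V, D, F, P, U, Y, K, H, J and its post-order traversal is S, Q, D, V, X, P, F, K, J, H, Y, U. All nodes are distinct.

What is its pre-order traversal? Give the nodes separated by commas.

The last element of post-order is the root; it splits in-order into left and right subtrees.
Root U: left subtree has 7 nodes {Q, S, X, V, D, F, P}, right has 4 {Y, K, H, J}.
  Root F: left subtree has 5 nodes {Q, S, X, V, D}, right has 1 {P}.
    Root X: left subtree has 2 nodes {Q, S}, right has 2 {V, D}.
      Root Q: left subtree has 0 nodes { }, right has 1 {S}.
      Root V: left subtree has 0 nodes { }, right has 1 {D}.
  Root Y: left subtree has 0 nodes { }, right has 3 {K, H, J}.
    Root H: left subtree has 1 node {K}, right has 1 {J}.

U, F, X, Q, S, V, D, P, Y, H, K, J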